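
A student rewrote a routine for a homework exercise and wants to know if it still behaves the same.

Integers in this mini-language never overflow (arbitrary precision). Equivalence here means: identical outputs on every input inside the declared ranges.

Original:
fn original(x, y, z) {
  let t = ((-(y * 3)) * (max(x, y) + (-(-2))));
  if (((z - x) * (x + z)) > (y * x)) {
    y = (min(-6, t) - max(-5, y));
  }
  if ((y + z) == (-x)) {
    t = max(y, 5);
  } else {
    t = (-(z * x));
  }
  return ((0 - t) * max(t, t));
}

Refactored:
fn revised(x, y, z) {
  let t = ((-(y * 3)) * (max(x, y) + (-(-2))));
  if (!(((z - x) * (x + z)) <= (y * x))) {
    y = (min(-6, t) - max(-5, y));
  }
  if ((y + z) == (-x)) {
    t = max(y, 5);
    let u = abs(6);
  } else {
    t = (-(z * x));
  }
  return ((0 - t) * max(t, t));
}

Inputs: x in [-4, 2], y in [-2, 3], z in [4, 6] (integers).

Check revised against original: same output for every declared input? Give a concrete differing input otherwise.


Behavior is preserved: although min/max/abs usage differs, and statement counts differ, and comparison usage differs, and boolean connective usage differs, and constant usage differs, and local variable names differ, the outputs never diverge.
Spot check at x=0, y=-1, z=4 — original: t becomes 6; next (((z - x) * (x + z)) > (y * x)) evaluates to true; next y becomes -5; next ((y + z) == (-x)) evaluates to false; next t becomes 0; next final value 0. revised: t becomes 6; next (!(((z - x) * (x + z)) <= (y * x))) evaluates to true; next y becomes -5; next ((y + z) == (-x)) evaluates to false; next t becomes 0; next final value 0. Both give 0.
An exhaustive pass over the 126 declared inputs shows identical outputs.
verdict: equivalent


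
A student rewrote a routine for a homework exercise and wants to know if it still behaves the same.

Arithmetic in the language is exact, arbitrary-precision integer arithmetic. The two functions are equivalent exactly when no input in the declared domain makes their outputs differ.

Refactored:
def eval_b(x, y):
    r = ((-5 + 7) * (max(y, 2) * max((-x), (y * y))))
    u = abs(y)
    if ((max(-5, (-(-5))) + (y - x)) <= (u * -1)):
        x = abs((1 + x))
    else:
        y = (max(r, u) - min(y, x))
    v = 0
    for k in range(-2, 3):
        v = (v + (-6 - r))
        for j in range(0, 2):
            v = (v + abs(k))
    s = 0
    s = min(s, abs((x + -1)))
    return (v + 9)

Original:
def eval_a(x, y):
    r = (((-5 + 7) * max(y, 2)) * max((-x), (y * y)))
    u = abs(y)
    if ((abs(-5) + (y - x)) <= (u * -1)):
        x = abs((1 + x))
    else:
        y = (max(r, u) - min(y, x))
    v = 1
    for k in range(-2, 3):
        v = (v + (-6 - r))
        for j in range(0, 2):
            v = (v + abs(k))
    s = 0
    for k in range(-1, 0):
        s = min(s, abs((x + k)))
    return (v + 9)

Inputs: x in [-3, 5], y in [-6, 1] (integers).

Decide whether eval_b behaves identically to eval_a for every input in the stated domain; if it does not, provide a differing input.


At x=-3, y=-6: eval_a gives -728, eval_b gives -729.
verdict: not equivalent; witness: x=-3, y=-6


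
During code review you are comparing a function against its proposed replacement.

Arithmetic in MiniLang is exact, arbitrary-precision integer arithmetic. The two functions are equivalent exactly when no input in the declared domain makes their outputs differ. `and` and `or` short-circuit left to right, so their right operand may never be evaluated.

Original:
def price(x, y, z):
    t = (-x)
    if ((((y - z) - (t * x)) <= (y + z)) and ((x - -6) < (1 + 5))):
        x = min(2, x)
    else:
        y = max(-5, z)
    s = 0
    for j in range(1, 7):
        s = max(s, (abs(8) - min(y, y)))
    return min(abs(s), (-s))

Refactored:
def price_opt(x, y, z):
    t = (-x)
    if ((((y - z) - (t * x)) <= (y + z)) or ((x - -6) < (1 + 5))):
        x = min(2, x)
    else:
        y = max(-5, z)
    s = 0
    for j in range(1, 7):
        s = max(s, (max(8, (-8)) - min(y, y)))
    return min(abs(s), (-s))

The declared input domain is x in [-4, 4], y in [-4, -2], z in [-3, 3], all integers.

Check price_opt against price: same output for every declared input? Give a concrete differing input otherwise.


Evaluate both at x=-4, y=-4, z=-3.
price: t := 4 | ((((y - z) - (t * x)) <= (y + z)) and ((x - -6) < (1 + 5))): false | y := -3 | s := 0 | iter j=1: | s := 11 | iter j=2: | s := 11 | iter j=3: | s := 11 | iter j=4: | s := 11 | iter j=5: | s := 11 | iter j=6: | s := 11 | result -11
price_opt: t := 4 | ((((y - z) - (t * x)) <= (y + z)) or ((x - -6) < (1 + 5))): true | x := -4 | s := 0 | iter j=1: | s := 12 | iter j=2: | s := 12 | iter j=3: | s := 12 | iter j=4: | s := 12 | iter j=5: | s := 12 | iter j=6: | s := 12 | result -12
-11 vs -12 — the two versions disagree here.
verdict: not equivalent; witness: x=-4, y=-4, z=-3


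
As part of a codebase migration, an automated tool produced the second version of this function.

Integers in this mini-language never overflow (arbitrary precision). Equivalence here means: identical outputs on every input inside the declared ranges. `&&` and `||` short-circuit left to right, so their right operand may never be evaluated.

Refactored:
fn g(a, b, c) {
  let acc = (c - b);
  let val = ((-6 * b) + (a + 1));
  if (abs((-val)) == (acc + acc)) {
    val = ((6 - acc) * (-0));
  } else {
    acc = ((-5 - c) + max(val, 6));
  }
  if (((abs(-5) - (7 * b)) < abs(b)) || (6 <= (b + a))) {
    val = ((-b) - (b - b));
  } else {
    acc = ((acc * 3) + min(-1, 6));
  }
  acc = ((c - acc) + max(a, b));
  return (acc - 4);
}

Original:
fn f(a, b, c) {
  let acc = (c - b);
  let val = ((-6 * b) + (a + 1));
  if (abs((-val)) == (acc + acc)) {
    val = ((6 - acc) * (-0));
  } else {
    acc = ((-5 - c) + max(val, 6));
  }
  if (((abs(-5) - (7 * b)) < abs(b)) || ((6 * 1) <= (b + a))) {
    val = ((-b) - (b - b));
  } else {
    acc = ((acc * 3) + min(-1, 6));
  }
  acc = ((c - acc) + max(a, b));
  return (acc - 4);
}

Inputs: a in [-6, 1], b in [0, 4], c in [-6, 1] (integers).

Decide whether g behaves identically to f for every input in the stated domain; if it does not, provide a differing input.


Equivalent — the differences include arithmetic usage differs, plus constant usage differs, yet no declared input distinguishes the two.
Spot check at a=0, b=3, c=1 — f: acc becomes -2; next val becomes -17; next (abs((-val)) == (acc + acc)) evaluates to false; next acc becomes 0; next (((abs(-5) - (7 * b)) < abs(b)) || ((6 * 1) <= (b + a))) evaluates to true; next val becomes -3; next acc becomes 4; next final value 0. g: acc becomes -2; next val becomes -17; next (abs((-val)) == (acc + acc)) evaluates to false; next acc becomes 0; next (((abs(-5) - (7 * b)) < abs(b)) || (6 <= (b + a))) evaluates to true; next val becomes -3; next acc becomes 4; next final value 0. Both give 0.
Every one of the 320 inputs gives matching results.
verdict: equivalent


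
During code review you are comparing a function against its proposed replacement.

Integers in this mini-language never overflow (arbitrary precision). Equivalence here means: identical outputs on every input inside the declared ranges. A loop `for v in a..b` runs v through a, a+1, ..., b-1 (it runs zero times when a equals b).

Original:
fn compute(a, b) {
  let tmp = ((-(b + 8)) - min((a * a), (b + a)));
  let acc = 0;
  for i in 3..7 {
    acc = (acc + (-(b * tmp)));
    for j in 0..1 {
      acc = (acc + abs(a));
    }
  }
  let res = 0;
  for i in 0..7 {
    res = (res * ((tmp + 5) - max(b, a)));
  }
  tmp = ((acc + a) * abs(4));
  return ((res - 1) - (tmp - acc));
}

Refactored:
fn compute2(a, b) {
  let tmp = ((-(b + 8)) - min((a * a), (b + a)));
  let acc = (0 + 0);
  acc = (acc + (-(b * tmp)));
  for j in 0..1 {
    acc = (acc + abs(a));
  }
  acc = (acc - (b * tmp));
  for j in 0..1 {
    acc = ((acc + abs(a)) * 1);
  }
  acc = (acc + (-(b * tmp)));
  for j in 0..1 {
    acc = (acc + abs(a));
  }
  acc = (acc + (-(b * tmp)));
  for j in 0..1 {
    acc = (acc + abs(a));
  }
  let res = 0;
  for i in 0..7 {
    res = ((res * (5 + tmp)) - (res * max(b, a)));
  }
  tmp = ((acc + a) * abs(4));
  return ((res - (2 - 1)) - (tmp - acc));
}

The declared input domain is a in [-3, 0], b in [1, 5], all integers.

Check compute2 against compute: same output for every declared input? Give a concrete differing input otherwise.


The two are interchangeable: statement counts differ; also min/max/abs usage differs; also constant usage differs; also arithmetic usage differs; also loop structure differs, and every declared input agrees.
Tracing a=-2, b=1: compute: tmp=-8, then acc=0, then (i=3), then acc=8, then (j=0), then acc=10, then (i=4), then acc=18, then (j=0), then acc=20, then (i=5), then acc=28, then (j=0), then acc=30, then (i=6), then acc=38, then (j=0), then acc=40, then res=0, then (i=0), then res=0, then (i=1), then res=0, then (i=2), then res=0, then (i=3), then res=0, then (i=4), then res=0, then (i=5), then res=0, then (i=6), then res=0, then tmp=152, then returns -113 | compute2: tmp=-8, then acc=0, then acc=8, then (j=0), then acc=10, then acc=18, then (j=0), then acc=20, then acc=28, then (j=0), then acc=30, then acc=38, then (j=0), then acc=40, then res=0, then (i=0), then res=0, then (i=1), then res=0, then (i=2), then res=0, then (i=3), then res=0, then (i=4), then res=0, then (i=5), then res=0, then (i=6), then res=0, then tmp=152, then returns -113 — matching result -113.
An exhaustive pass over the 20 declared inputs shows identical outputs.
verdict: equivalent


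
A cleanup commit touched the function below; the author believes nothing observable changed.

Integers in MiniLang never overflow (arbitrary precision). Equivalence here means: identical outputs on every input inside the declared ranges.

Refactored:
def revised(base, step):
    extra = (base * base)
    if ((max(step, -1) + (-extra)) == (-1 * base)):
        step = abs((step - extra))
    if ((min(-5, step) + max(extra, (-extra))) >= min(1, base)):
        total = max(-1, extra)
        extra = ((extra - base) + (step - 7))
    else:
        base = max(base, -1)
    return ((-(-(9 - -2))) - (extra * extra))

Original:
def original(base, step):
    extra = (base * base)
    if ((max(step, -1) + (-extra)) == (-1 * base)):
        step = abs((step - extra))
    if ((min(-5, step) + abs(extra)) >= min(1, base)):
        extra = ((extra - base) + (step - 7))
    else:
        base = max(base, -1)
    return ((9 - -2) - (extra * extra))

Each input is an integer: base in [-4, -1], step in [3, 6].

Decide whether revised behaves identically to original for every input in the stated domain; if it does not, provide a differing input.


Side by side, the visible changes include: statement counts differ; also min/max/abs usage differs; also local variable names differ; also constant usage differs.
One worked example (base=-4, step=4) — original: extra=16, then ((max(step, -1) + (-extra)) == (-1 * base)) is false, then ((min(-5, step) + abs(extra)) >= min(1, base)) is true, then extra=17, then returns -278; revised: extra=16, then ((max(step, -1) + (-extra)) == (-1 * base)) is false, then ((min(-5, step) + max(extra, (-extra))) >= min(1, base)) is true, then total=16, then extra=17, then returns -278; agreement on -278.
Every one of the 16 inputs gives matching results.
verdict: equivalent


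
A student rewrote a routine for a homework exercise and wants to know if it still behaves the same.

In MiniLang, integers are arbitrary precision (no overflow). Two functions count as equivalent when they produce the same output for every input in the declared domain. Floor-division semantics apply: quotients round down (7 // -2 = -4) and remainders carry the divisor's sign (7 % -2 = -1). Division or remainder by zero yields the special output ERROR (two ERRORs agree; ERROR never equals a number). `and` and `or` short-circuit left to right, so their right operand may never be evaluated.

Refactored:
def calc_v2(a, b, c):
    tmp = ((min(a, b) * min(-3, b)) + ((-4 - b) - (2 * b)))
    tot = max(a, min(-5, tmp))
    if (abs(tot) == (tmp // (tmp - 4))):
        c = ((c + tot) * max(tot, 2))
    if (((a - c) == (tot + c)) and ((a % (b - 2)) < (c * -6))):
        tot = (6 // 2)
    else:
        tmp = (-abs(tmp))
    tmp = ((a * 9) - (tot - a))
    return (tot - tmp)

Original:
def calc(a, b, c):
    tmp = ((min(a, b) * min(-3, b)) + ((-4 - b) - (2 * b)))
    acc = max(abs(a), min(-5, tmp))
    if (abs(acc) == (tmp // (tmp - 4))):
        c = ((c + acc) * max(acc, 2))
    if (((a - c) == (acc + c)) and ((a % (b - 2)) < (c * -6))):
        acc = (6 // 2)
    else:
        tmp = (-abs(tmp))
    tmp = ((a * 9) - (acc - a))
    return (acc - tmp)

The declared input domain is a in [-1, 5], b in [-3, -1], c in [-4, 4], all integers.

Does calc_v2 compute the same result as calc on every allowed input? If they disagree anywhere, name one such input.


Evaluate both at a=-1, b=-3, c=-4.
calc: tmp=14, then acc=1, then (abs(acc) == (tmp // (tmp - 4))) is true, then c=-6, then (((a - c) == (acc + c)) and ((a % (b - 2)) < (c * -6))) is false, then tmp=-14, then tmp=-11, then returns 12
calc_v2: tmp=14, then tot=-1, then (abs(tot) == (tmp // (tmp - 4))) is true, then c=-10, then (((a - c) == (tot + c)) and ((a % (b - 2)) < (c * -6))) is false, then tmp=-14, then tmp=-9, then returns 8
12 against 8: the behavior changed.
verdict: not equivalent; witness: a=-1, b=-3, c=-4


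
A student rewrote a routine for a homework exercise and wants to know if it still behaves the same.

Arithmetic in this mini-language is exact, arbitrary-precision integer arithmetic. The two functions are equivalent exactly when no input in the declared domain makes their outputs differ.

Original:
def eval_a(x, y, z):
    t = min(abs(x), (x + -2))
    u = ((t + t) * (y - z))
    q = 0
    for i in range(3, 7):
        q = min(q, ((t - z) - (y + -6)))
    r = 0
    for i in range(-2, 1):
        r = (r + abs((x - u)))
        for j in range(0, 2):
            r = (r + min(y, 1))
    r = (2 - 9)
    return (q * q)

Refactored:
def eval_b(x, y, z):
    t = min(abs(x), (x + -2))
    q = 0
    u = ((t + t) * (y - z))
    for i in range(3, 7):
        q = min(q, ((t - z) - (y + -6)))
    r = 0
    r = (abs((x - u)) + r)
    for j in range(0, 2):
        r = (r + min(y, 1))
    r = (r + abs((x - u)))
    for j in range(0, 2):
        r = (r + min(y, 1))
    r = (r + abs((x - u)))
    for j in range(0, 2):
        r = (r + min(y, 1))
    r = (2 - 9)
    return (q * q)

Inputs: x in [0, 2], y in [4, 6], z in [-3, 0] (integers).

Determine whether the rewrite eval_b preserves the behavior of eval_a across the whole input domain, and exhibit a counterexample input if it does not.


Although arithmetic usage differs, loop structure differs, min/max/abs usage differs, statement counts differ, constant usage differs, 36/36 inputs agree.
verdict: equivalent


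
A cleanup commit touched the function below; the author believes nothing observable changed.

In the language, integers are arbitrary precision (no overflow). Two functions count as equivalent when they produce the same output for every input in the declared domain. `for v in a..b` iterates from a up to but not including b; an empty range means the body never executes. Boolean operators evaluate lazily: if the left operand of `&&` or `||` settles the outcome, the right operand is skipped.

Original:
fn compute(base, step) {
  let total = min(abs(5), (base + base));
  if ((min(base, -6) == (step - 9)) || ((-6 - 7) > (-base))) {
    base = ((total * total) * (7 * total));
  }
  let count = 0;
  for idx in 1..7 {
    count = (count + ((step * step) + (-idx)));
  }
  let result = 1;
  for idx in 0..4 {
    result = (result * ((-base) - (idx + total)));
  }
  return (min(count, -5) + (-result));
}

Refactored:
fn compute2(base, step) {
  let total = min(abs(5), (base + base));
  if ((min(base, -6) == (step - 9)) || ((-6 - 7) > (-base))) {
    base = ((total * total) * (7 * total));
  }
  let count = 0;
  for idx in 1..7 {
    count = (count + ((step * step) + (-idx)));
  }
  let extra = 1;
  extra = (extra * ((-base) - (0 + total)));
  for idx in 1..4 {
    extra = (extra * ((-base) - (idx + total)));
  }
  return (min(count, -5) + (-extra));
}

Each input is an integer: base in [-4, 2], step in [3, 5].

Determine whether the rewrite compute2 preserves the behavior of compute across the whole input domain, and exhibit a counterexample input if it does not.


Changes here: arithmetic usage differs, and constant usage differs, and statement counts differ, and local variable names differ, and loop structure differs; the full 21-point sweep finds no disagreement.
verdict: equivalent


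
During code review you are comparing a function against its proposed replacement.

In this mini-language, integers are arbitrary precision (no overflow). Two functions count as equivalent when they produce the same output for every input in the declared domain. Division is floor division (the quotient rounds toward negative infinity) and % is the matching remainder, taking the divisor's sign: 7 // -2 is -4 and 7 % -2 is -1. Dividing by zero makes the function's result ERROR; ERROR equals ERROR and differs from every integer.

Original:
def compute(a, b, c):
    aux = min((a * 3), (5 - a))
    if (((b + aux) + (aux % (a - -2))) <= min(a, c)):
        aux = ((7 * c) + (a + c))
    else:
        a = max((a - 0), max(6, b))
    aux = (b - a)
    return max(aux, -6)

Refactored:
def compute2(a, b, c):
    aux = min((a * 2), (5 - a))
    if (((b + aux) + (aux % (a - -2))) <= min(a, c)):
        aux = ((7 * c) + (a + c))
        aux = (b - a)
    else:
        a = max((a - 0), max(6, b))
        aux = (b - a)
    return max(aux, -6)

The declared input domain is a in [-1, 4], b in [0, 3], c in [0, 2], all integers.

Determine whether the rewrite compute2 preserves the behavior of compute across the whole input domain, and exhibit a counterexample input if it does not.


There is a counterexample at a=-1, b=2, c=0: 3 on one side, -4 on the other.
compute: aux = -3; (((b + aux) + (aux % (a - -2))) <= min(a, c)) -> true; aux = -1; aux = 3; return 3
compute2: aux = -2; (((b + aux) + (aux % (a - -2))) <= min(a, c)) -> false; a = 6; aux = -4; return -4
verdict: not equivalent; witness: a=-1, b=2, c=0


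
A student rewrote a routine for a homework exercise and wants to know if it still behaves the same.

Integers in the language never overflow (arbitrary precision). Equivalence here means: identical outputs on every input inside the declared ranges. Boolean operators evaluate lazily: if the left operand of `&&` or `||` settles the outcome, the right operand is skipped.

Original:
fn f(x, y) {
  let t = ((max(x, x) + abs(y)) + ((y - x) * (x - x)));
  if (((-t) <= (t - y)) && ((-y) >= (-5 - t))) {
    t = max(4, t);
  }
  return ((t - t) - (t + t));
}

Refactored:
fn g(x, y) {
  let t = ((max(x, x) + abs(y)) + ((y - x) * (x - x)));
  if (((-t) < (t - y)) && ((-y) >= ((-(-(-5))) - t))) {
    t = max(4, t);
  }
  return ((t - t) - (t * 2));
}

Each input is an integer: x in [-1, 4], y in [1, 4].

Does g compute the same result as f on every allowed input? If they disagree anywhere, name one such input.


The rewrite breaks on x=-1, y=2, where the results are -8 and -2.
f: t=1, then (((-t) <= (t - y)) && ((-y) >= (-5 - t))) is true, then t=4, then returns -8
g: t=1, then (((-t) < (t - y)) && ((-y) >= ((-(-(-5))) - t))) is false, then returns -2
verdict: not equivalent; witness: x=-1, y=2


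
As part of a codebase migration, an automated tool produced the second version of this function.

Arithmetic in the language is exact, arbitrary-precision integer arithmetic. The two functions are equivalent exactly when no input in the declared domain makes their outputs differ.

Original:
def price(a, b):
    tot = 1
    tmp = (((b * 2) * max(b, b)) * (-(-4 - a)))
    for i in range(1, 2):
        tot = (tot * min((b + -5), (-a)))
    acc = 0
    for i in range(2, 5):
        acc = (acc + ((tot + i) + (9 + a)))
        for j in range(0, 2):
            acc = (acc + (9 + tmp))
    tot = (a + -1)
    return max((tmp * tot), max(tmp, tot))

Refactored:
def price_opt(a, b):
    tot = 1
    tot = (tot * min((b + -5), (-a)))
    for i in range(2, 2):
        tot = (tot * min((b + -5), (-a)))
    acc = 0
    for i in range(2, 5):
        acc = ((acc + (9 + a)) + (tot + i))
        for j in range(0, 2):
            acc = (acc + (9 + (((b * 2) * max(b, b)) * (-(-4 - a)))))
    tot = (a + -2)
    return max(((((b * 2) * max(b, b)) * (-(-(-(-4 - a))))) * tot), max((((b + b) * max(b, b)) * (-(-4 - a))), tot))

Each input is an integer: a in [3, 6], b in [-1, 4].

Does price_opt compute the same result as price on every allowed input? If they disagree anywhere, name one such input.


Not equivalent: a=3, b=-1 separates them (28 vs 14).
price: tot=1, then tmp=14, then (i=1), then tot=-6, then acc=0, then (i=2), then acc=8, then (j=0), then acc=31, then (j=1), then acc=54, then (i=3), then acc=63, then (j=0), then acc=86, then (j=1), then acc=109, then (i=4), then acc=119, then (j=0), then acc=142, then (j=1), then acc=165, then tot=2, then returns 28
price_opt: tot=1, then tot=-6, then the loop over i runs zero times, then acc=0, then (i=2), then acc=8, then (j=0), then acc=31, then (j=1), then acc=54, then (i=3), then acc=63, then (j=0), then acc=86, then (j=1), then acc=109, then (i=4), then acc=119, then (j=0), then acc=142, then (j=1), then acc=165, then tot=1, then returns 14
verdict: not equivalent; witness: a=3, b=-1


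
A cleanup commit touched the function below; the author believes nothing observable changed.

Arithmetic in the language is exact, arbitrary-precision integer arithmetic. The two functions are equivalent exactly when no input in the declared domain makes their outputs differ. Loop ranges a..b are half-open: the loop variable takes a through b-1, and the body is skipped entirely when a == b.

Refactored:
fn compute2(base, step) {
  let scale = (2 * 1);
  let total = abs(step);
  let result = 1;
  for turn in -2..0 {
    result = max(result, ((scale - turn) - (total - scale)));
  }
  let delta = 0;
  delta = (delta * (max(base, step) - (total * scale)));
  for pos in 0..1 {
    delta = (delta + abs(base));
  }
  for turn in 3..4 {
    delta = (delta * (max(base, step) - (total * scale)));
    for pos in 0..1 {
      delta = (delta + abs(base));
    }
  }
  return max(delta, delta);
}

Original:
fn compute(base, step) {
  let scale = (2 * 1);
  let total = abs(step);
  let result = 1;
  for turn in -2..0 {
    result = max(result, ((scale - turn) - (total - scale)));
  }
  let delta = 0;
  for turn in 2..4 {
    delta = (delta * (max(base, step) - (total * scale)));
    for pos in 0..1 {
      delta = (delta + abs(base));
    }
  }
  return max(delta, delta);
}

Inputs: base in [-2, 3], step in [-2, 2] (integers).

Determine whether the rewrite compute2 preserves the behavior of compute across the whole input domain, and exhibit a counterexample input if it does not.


This is a faithful refactor — statement counts differ, min/max/abs usage differs, arithmetic usage differs, loop structure differs, but the computed results match everywhere.
One worked example (base=2, step=-1) — compute: scale = 2; total = 1; result = 1; [turn=-2]; result = 5; [turn=-1]; result = 5; delta = 0; [turn=2]; delta = 0; [pos=0]; delta = 2; [turn=3]; delta = 0; [pos=0]; delta = 2; return 2; compute2: scale = 2; total = 1; result = 1; [turn=-2]; result = 5; [turn=-1]; result = 5; delta = 0; delta = 0; [pos=0]; delta = 2; [turn=3]; delta = 0; [pos=0]; delta = 2; return 2; agreement on 2.
Every one of the 30 inputs gives matching results.
verdict: equivalent


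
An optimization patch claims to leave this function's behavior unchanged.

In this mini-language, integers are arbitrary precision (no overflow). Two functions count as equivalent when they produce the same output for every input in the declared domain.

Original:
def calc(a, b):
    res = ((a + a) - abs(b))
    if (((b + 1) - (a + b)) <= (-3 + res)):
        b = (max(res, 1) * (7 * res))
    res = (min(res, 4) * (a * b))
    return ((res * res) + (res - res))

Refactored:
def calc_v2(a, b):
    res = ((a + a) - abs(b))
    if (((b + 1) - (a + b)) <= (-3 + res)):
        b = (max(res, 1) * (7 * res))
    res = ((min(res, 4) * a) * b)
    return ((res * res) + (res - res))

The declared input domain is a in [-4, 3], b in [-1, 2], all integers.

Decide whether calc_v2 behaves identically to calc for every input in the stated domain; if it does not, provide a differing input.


This is a faithful refactor — same computation, different form, but the computed results match everywhere.
As a probe, take a=1, b=2: calc runs res := 0 | (((b + 1) - (a + b)) <= (-3 + res)): false | res := 0 | result 0; calc_v2 runs res := 0 | (((b + 1) - (a + b)) <= (-3 + res)): false | res := 0 | result 0; both end at 0.
Every one of the 32 inputs gives matching results.
verdict: equivalent


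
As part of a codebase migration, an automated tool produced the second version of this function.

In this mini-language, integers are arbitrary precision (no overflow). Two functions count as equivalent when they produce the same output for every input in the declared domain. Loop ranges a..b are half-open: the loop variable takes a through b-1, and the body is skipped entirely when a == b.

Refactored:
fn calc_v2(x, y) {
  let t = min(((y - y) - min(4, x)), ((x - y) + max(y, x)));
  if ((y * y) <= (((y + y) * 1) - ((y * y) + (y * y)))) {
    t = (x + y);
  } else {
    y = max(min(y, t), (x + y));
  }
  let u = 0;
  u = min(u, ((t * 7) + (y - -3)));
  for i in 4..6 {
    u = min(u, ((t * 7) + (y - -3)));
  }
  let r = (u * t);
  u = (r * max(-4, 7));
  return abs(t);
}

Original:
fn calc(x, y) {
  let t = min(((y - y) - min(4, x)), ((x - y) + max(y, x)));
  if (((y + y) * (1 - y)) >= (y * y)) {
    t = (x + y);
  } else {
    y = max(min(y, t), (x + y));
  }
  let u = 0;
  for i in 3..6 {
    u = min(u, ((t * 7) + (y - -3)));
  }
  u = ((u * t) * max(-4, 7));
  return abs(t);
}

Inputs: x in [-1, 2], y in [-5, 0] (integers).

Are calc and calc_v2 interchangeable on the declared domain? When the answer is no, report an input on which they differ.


Differences: comparison usage differs, local variable names differ, min/max/abs usage differs, statement counts differ, loop structure differs, arithmetic usage differs, constant usage differs — yet all 24 inputs agree.
verdict: equivalent


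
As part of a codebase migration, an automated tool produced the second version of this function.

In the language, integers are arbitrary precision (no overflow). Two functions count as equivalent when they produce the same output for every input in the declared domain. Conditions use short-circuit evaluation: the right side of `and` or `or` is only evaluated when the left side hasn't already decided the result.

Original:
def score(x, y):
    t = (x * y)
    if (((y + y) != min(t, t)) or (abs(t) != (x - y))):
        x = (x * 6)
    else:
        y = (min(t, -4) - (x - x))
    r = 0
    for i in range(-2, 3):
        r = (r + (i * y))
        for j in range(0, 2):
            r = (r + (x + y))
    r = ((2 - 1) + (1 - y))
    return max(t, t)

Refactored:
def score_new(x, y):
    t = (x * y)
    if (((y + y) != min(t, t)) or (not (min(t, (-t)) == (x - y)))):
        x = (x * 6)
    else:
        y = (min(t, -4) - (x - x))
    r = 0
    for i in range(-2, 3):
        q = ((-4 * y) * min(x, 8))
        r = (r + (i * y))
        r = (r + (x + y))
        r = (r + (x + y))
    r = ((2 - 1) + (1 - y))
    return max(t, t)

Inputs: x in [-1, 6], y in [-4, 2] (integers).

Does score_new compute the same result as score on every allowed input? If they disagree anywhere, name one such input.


There is a behavioral-looking edit here, yet the outcome never shifts on this domain; all 56 inputs agree.
verdict: equivalent


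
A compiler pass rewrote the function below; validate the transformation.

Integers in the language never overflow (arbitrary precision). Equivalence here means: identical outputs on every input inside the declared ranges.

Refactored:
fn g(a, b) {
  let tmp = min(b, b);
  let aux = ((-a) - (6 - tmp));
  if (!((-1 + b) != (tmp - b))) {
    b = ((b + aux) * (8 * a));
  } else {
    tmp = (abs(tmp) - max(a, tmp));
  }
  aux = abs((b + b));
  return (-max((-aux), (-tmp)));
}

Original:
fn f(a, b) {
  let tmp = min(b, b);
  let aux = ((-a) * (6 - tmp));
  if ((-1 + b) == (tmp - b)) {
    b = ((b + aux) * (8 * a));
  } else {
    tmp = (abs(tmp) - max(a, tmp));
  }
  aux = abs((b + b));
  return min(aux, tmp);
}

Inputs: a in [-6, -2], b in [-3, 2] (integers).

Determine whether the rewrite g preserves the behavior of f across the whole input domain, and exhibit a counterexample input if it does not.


Evaluate both at a=-4, b=1.
f: tmp=1, then aux=20, then ((-1 + b) == (tmp - b)) is true, then b=-672, then aux=1344, then returns 1
g: tmp=1, then aux=-1, then (!((-1 + b) != (tmp - b))) is true, then b=0, then aux=0, then returns 0
1 and 0 differ, so these are not the same function on this domain.
verdict: not equivalent; witness: a=-4, b=1


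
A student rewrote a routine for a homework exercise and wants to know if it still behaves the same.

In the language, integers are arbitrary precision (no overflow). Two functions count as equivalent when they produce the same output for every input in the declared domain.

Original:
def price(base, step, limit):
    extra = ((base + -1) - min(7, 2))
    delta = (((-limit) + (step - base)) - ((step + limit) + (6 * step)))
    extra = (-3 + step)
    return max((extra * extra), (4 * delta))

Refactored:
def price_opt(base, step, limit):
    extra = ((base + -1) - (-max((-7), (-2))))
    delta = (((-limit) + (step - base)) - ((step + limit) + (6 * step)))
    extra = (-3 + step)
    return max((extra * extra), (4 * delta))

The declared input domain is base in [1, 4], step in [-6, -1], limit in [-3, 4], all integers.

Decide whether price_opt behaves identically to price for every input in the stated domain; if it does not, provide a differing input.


Side by side, the visible changes include: min/max/abs usage differs.
Tracing base=2, step=-6, limit=2: price: extra = -1; delta = 30; extra = -9; return 120 | price_opt: extra = -1; delta = 30; extra = -9; return 120 — matching result 120.
Sweeping the whole domain (192 inputs) finds no disagreement.
verdict: equivalent


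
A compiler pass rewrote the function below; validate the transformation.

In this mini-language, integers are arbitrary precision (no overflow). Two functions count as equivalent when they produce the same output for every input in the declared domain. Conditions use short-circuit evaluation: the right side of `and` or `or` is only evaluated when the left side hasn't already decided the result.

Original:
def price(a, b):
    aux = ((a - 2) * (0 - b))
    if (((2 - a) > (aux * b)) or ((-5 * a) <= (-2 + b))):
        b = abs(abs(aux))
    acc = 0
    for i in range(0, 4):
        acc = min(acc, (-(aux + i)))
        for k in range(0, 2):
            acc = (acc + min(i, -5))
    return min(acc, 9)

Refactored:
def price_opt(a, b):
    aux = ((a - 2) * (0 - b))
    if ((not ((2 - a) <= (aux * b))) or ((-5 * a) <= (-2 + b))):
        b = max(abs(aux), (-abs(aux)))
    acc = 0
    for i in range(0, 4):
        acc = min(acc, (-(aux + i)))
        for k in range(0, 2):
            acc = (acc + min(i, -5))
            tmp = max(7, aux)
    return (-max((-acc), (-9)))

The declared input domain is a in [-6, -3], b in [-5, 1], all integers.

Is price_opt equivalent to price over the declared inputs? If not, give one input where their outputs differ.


Comparing the listings, the differences include: constant usage differs; boolean connective usage differs; min/max/abs usage differs; statement counts differ; comparison usage differs; local variable names differ.
One worked example (a=-6, b=-5) — price: aux=-40, then (((2 - a) > (aux * b)) or ((-5 * a) <= (-2 + b))) is false, then acc=0, then (i=0), then acc=0, then (k=0), then acc=-5, then (k=1), then acc=-10, then (i=1), then acc=-10, then (k=0), then acc=-15, then (k=1), then acc=-20, then (i=2), then acc=-20, then (k=0), then acc=-25, then (k=1), then acc=-30, then (i=3), then acc=-30, then (k=0), then acc=-35, then (k=1), then acc=-40, then returns -40; price_opt: aux=-40, then ((not ((2 - a) <= (aux * b))) or ((-5 * a) <= (-2 + b))) is false, then acc=0, then (i=0), then acc=0, then (k=0), then acc=-5, then tmp=7, then (k=1), then acc=-10, then tmp=7, then (i=1), then acc=-10, then (k=0), then acc=-15, then tmp=7, then (k=1), then acc=-20, then tmp=7, then (i=2), then acc=-20, then (k=0), then acc=-25, then tmp=7, then (k=1), then acc=-30, then tmp=7, then (i=3), then acc=-30, then (k=0), then acc=-35, then tmp=7, then (k=1), then acc=-40, then tmp=7, then returns -40; agreement on -40.
Checked all 28 inputs in the declared domain: the outputs agree on every one.
verdict: equivalent


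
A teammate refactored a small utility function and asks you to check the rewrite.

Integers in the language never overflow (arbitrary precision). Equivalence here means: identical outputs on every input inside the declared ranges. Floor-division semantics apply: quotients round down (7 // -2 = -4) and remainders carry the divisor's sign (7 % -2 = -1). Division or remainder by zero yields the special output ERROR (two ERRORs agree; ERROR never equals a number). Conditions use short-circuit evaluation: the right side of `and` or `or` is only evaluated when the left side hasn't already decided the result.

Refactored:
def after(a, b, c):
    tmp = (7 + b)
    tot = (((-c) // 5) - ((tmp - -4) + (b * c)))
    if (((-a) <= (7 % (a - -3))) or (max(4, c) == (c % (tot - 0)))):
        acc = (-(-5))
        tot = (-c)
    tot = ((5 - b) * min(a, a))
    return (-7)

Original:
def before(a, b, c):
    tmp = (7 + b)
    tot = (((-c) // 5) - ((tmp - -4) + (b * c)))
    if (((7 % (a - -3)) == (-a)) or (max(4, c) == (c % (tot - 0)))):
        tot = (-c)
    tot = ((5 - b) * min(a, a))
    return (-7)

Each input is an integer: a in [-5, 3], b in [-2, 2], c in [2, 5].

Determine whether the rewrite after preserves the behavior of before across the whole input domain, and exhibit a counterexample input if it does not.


There is a counterexample at a=0, b=-2, c=5: ERROR on one side, -7 on the other.
before: tmp=5, then tot=0, then a zero divisor aborts: ERROR
after: tmp=5, then tot=0, then (((-a) <= (7 % (a - -3))) or (max(4, c) == (c % (tot - 0)))) is true, then acc=5, then tot=-5, then tot=0, then returns -7
verdict: not equivalent; witness: a=0, b=-2, c=5


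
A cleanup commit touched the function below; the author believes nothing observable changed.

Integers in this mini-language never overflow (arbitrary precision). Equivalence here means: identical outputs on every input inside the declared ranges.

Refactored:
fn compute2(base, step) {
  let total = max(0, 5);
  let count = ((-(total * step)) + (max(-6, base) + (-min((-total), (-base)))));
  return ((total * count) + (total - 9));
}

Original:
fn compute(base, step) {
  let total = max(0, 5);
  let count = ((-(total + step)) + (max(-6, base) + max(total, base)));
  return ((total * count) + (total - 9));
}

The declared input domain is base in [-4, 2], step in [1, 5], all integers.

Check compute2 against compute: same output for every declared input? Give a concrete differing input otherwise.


Run the pair on base=-4, step=1.
compute: total becomes 5; next count becomes -5; next final value -29
compute2: total becomes 5; next count becomes -4; next final value -24
-29 vs -24 — the two versions disagree here.
verdict: not equivalent; witness: base=-4, step=1


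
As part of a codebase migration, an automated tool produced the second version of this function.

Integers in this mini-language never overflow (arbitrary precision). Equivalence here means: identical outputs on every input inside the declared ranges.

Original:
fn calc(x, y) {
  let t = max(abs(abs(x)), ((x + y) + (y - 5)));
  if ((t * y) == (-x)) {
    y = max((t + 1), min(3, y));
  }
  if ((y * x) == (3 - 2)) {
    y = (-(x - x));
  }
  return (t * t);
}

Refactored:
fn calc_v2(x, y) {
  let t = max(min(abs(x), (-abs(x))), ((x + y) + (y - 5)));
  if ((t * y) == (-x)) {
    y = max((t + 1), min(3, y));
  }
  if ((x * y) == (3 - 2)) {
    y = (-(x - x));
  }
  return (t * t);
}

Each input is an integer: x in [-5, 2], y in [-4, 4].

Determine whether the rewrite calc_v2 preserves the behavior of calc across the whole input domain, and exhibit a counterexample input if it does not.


There is a counterexample at x=-5, y=3: 25 on one side, 16 on the other.
calc: t becomes 5; next ((t * y) == (-x)) evaluates to false; next ((y * x) == (3 - 2)) evaluates to false; next final value 25
calc_v2: t becomes -4; next ((t * y) == (-x)) evaluates to false; next ((x * y) == (3 - 2)) evaluates to false; next final value 16
verdict: not equivalent; witness: x=-5, y=3


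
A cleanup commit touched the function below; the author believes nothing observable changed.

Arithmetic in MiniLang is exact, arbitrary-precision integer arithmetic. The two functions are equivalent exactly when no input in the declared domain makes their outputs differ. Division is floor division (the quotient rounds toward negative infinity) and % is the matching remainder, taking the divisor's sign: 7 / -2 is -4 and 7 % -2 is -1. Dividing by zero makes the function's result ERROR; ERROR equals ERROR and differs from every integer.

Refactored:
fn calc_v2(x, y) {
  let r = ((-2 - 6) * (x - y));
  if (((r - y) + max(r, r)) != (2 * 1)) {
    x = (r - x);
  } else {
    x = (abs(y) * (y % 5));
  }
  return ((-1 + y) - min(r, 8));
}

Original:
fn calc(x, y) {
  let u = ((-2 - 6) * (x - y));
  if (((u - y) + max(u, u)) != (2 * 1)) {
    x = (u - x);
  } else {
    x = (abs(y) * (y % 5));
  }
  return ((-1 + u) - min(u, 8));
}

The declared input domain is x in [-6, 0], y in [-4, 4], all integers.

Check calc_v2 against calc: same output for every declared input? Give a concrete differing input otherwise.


The rewrite breaks on x=-6, y=-4, where the results are 7 and -13.
calc: u := 16 | (((u - y) + max(u, u)) != (2 * 1)): true | x := 22 | result 7
calc_v2: r := 16 | (((r - y) + max(r, r)) != (2 * 1)): true | x := 22 | result -13
verdict: not equivalent; witness: x=-6, y=-4


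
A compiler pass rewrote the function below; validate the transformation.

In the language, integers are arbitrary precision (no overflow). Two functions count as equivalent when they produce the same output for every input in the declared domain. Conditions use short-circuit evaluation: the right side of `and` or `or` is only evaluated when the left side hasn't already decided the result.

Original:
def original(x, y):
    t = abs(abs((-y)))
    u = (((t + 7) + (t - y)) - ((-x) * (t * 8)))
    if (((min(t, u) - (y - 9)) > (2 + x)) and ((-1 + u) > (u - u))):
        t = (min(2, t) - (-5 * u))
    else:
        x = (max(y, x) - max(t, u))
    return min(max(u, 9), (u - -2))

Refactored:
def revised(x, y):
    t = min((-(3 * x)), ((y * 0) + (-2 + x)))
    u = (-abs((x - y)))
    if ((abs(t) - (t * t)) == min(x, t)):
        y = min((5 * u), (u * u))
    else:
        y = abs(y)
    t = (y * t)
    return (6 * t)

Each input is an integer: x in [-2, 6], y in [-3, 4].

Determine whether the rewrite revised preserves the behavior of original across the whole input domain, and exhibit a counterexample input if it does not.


Evaluate both at x=-2, y=-3.
original: t=3, then u=-32, then (((min(t, u) - (y - 9)) > (2 + x)) and ((-1 + u) > (u - u))) is false, then x=-5, then returns -30
revised: t=-4, then u=-1, then ((abs(t) - (t * t)) == min(x, t)) is false, then y=3, then t=-12, then returns -72
-30 vs -72 — the two versions disagree here.
verdict: not equivalent; witness: x=-2, y=-3


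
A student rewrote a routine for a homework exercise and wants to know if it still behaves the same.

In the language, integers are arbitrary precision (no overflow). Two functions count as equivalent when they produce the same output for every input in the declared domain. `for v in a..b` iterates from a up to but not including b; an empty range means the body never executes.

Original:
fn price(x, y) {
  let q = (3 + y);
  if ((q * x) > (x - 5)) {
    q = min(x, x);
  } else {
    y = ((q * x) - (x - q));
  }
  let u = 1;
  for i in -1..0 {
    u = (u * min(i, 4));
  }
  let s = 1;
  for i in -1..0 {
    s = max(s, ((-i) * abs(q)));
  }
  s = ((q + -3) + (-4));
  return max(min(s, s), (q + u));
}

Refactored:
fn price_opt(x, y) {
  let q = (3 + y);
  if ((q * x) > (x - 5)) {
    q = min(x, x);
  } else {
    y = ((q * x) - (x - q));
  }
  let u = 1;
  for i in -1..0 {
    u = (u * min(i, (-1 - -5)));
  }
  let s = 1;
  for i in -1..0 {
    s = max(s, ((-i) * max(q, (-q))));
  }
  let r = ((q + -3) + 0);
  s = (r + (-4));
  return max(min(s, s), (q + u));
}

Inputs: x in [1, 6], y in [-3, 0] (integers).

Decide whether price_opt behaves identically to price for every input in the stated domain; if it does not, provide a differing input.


Changes here: arithmetic usage differs, local variable names differ, statement counts differ, min/max/abs usage differs, constant usage differs; the full 24-point sweep finds no disagreement.
verdict: equivalent
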